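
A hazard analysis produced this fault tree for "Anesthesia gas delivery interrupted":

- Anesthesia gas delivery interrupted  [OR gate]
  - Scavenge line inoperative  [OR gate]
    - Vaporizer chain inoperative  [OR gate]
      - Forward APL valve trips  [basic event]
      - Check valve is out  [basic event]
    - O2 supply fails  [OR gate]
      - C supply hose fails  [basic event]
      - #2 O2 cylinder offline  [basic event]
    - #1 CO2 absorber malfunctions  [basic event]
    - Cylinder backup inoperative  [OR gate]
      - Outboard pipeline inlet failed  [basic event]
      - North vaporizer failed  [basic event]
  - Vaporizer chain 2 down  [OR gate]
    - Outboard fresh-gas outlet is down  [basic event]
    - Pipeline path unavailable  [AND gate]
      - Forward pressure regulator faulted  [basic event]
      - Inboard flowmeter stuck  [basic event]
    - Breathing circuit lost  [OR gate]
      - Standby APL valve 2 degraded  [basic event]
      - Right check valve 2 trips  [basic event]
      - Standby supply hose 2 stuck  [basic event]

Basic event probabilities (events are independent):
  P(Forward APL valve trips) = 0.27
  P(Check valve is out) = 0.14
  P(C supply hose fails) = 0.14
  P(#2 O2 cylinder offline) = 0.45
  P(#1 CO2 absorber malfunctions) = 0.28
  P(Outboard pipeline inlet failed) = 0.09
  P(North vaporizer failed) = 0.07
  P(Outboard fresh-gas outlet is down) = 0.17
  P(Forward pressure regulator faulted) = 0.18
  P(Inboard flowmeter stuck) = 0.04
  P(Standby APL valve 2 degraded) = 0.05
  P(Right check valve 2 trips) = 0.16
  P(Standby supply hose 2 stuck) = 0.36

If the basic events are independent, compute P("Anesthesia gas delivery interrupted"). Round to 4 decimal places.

0.9239

P(Vaporizer chain inoperative) [OR] = 1 − (1−0.27) × (1−0.14) = 0.372200
P(O2 supply fails) [OR] = 1 − (1−0.14) × (1−0.45) = 0.527000
P(Cylinder backup inoperative) [OR] = 1 − (1−0.09) × (1−0.07) = 0.153700
P(Scavenge line inoperative) [OR] = 1 − (1−0.372200) × (1−0.527000) × (1−0.28) × (1−0.153700) = 0.819058
P(Pipeline path unavailable) [AND] = 0.18 × 0.04 = 0.007200
P(Breathing circuit lost) [OR] = 1 − (1−0.05) × (1−0.16) × (1−0.36) = 0.489280
P(Vaporizer chain 2 down) [OR] = 1 − (1−0.17) × (1−0.007200) × (1−0.489280) = 0.579154
P(Anesthesia gas delivery interrupted) [OR] = 1 − (1−0.819058) × (1−0.579154) = 0.923851
Rounded to 4 decimal places: P(Anesthesia gas delivery interrupted) ≈ 0.9239.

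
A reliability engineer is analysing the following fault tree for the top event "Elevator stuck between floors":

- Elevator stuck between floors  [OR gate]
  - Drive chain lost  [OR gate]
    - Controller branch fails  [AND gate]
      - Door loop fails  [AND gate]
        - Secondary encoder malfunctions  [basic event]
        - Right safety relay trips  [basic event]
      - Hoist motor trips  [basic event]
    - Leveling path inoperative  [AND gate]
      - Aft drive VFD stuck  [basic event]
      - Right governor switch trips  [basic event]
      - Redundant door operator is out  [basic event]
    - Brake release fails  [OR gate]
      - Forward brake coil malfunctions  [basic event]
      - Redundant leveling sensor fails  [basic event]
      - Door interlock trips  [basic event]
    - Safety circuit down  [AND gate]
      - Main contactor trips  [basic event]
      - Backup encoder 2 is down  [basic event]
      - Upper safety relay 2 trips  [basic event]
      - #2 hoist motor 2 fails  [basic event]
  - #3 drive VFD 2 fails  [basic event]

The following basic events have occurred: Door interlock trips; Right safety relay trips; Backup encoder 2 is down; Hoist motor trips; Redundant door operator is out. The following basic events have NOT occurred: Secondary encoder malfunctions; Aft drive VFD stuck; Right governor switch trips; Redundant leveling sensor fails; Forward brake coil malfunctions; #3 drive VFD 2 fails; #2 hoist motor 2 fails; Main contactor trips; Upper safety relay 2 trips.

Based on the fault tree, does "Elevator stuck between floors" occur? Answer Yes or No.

Yes

Door loop fails [AND]: Secondary encoder malfunctions=not, Right safety relay trips=occurs → not all inputs occur → does not occur.
Controller branch fails [AND]: Door loop fails=not, Hoist motor trips=occurs → not all inputs occur → does not occur.
Leveling path inoperative [AND]: Aft drive VFD stuck=not, Right governor switch trips=not, Redundant door operator is out=occurs → not all inputs occur → does not occur.
Brake release fails [OR]: Forward brake coil malfunctions=not, Redundant leveling sensor fails=not, Door interlock trips=occurs → at least one input occurs → occurs.
Safety circuit down [AND]: Main contactor trips=not, Backup encoder 2 is down=occurs, Upper safety relay 2 trips=not, #2 hoist motor 2 fails=not → not all inputs occur → does not occur.
Drive chain lost [OR]: Controller branch fails=not, Leveling path inoperative=not, Brake release fails=occurs, Safety circuit down=not → at least one input occurs → occurs.
Elevator stuck between floors [OR]: Drive chain lost=occurs, #3 drive VFD 2 fails=not → at least one input occurs → occurs.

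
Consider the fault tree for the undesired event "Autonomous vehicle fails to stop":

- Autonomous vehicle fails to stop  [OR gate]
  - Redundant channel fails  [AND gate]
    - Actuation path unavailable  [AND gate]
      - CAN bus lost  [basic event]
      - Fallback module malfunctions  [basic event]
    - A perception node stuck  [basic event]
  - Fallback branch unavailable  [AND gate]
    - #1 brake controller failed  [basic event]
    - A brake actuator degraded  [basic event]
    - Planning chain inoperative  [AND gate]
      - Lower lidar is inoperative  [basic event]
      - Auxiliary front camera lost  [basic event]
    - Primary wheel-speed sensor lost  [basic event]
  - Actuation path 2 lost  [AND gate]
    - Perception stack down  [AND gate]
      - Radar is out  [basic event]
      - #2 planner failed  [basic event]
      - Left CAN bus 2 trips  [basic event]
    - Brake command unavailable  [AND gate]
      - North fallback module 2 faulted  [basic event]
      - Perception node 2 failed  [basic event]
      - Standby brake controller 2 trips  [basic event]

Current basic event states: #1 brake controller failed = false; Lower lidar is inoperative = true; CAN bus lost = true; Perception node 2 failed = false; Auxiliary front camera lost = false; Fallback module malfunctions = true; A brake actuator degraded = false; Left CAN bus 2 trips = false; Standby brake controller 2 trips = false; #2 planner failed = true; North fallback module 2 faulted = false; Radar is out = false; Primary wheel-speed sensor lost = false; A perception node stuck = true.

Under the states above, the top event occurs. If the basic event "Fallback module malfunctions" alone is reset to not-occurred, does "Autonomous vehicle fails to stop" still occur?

No

Counterfactual: set "Fallback module malfunctions" to not occurred.
Actuation path unavailable [AND]: CAN bus lost=occurs, Fallback module malfunctions=not → not all inputs occur → does not occur.
Redundant channel fails [AND]: Actuation path unavailable=not, A perception node stuck=occurs → not all inputs occur → does not occur.
Planning chain inoperative [AND]: Lower lidar is inoperative=occurs, Auxiliary front camera lost=not → not all inputs occur → does not occur.
Fallback branch unavailable [AND]: #1 brake controller failed=not, A brake actuator degraded=not, Planning chain inoperative=not, Primary wheel-speed sensor lost=not → not all inputs occur → does not occur.
Perception stack down [AND]: Radar is out=not, #2 planner failed=occurs, Left CAN bus 2 trips=not → not all inputs occur → does not occur.
Brake command unavailable [AND]: North fallback module 2 faulted=not, Perception node 2 failed=not, Standby brake controller 2 trips=not → not all inputs occur → does not occur.
Actuation path 2 lost [AND]: Perception stack down=not, Brake command unavailable=not → not all inputs occur → does not occur.
Autonomous vehicle fails to stop [OR]: Redundant channel fails=not, Fallback branch unavailable=not, Actuation path 2 lost=not → no input occurs → does not occur.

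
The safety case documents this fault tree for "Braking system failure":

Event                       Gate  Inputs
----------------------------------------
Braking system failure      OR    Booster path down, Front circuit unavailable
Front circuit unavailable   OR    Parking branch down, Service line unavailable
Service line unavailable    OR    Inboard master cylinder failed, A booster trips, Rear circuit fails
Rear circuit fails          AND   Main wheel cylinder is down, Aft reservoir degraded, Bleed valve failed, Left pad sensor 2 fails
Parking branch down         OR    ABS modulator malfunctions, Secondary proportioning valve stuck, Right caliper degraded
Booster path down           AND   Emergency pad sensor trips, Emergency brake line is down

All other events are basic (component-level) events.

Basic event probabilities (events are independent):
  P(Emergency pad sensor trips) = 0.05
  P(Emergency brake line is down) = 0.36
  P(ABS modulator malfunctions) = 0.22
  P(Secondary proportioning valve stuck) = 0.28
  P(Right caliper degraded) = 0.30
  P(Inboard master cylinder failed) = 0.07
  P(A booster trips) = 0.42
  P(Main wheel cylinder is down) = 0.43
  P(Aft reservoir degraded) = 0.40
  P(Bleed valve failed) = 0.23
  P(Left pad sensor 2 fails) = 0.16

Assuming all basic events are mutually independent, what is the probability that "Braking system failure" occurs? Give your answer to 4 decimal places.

P(Booster path down) [AND] = 0.05 × 0.36 = 0.018000
P(Parking branch down) [OR] = 1 − (1−0.22) × (1−0.28) × (1−0.30) = 0.606880
P(Rear circuit fails) [AND] = 0.43 × 0.40 × 0.23 × 0.16 = 0.006330
P(Service line unavailable) [OR] = 1 − (1−0.07) × (1−0.42) × (1−0.006330) = 0.464014
P(Front circuit unavailable) [OR] = 1 − (1−0.606880) × (1−0.464014) = 0.789293
P(Braking system failure) [OR] = 1 − (1−0.018000) × (1−0.789293) = 0.793086
Rounded to 4 decimal places: P(Braking system failure) ≈ 0.7931.

0.7931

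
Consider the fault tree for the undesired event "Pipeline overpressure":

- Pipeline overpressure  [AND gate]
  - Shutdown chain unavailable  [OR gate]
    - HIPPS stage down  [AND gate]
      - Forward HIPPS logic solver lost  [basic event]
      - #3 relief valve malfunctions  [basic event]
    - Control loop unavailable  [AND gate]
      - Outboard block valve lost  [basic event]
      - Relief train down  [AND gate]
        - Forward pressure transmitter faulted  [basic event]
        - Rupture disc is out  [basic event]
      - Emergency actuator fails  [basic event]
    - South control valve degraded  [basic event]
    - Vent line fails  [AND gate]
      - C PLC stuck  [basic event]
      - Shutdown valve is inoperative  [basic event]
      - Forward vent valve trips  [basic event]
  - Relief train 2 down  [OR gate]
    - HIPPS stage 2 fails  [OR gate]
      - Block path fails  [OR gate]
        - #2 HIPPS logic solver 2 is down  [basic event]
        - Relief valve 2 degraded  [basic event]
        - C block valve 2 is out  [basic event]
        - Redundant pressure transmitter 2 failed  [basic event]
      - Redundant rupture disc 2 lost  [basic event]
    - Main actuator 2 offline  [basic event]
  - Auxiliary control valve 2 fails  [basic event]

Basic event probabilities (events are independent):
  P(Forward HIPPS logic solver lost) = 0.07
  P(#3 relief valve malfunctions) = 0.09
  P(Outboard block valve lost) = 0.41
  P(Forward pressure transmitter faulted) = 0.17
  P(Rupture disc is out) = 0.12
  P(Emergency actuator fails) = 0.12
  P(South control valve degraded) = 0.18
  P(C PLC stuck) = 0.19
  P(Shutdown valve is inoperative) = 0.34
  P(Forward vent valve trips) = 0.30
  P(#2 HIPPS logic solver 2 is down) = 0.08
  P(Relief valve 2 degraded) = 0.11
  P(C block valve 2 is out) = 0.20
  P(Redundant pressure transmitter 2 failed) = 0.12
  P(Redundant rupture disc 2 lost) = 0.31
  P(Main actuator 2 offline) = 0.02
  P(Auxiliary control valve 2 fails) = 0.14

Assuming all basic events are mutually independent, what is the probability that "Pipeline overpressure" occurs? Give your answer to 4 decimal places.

P(HIPPS stage down) [AND] = 0.07 × 0.09 = 0.006300
P(Relief train down) [AND] = 0.17 × 0.12 = 0.020400
P(Control loop unavailable) [AND] = 0.41 × 0.020400 × 0.12 = 0.001004
P(Vent line fails) [AND] = 0.19 × 0.34 × 0.30 = 0.019380
P(Shutdown chain unavailable) [OR] = 1 − (1−0.006300) × (1−0.001004) × (1−0.18) × (1−0.019380) = 0.201760
P(Block path fails) [OR] = 1 − (1−0.08) × (1−0.11) × (1−0.20) × (1−0.12) = 0.423565
P(HIPPS stage 2 fails) [OR] = 1 − (1−0.423565) × (1−0.31) = 0.602260
P(Relief train 2 down) [OR] = 1 − (1−0.602260) × (1−0.02) = 0.610215
P(Pipeline overpressure) [AND] = 0.201760 × 0.610215 × 0.14 = 0.017236
Rounded to 4 decimal places: P(Pipeline overpressure) ≈ 0.0172.

0.0172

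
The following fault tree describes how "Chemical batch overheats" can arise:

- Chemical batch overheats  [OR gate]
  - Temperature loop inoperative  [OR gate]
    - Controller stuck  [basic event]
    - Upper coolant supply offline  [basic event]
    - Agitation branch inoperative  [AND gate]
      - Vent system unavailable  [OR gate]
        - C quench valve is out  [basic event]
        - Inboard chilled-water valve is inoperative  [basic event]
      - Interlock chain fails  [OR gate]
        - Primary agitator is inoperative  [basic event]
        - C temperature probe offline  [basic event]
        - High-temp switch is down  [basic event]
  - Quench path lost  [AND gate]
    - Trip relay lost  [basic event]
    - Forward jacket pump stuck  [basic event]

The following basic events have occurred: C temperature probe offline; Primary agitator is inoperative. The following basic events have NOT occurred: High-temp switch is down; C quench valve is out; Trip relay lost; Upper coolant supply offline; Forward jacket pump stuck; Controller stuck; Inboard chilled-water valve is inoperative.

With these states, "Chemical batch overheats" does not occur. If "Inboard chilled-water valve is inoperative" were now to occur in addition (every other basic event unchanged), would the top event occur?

Counterfactual: set "Inboard chilled-water valve is inoperative" to occurred.
Vent system unavailable [OR]: C quench valve is out=not, Inboard chilled-water valve is inoperative=occurs → at least one input occurs → occurs.
Interlock chain fails [OR]: Primary agitator is inoperative=occurs, C temperature probe offline=occurs, High-temp switch is down=not → at least one input occurs → occurs.
Agitation branch inoperative [AND]: Vent system unavailable=occurs, Interlock chain fails=occurs → all inputs occur → occurs.
Temperature loop inoperative [OR]: Controller stuck=not, Upper coolant supply offline=not, Agitation branch inoperative=occurs → at least one input occurs → occurs.
Quench path lost [AND]: Trip relay lost=not, Forward jacket pump stuck=not → not all inputs occur → does not occur.
Chemical batch overheats [OR]: Temperature loop inoperative=occurs, Quench path lost=not → at least one input occurs → occurs.

Yes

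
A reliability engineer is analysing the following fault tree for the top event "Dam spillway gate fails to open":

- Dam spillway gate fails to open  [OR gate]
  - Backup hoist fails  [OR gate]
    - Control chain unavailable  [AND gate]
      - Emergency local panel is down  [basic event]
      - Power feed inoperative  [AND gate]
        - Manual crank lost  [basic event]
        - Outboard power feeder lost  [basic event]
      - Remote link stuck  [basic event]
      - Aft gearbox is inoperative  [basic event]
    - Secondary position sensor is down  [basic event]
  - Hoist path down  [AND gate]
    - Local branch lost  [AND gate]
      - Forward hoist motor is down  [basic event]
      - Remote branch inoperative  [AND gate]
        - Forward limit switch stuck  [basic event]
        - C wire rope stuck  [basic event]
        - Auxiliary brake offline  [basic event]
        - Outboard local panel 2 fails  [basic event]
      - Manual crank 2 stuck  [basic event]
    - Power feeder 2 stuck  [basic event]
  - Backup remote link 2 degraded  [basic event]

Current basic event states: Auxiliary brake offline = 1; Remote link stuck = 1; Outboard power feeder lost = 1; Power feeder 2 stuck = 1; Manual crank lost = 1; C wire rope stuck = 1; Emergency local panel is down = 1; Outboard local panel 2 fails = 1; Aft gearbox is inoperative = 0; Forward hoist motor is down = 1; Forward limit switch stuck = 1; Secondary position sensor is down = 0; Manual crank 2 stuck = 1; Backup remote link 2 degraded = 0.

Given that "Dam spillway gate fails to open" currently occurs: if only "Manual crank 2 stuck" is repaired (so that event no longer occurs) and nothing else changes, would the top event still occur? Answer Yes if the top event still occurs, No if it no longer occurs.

Counterfactual: set "Manual crank 2 stuck" to not occurred.
Power feed inoperative [AND]: Manual crank lost=occurs, Outboard power feeder lost=occurs → all inputs occur → occurs.
Control chain unavailable [AND]: Emergency local panel is down=occurs, Power feed inoperative=occurs, Remote link stuck=occurs, Aft gearbox is inoperative=not → not all inputs occur → does not occur.
Backup hoist fails [OR]: Control chain unavailable=not, Secondary position sensor is down=not → no input occurs → does not occur.
Remote branch inoperative [AND]: Forward limit switch stuck=occurs, C wire rope stuck=occurs, Auxiliary brake offline=occurs, Outboard local panel 2 fails=occurs → all inputs occur → occurs.
Local branch lost [AND]: Forward hoist motor is down=occurs, Remote branch inoperative=occurs, Manual crank 2 stuck=not → not all inputs occur → does not occur.
Hoist path down [AND]: Local branch lost=not, Power feeder 2 stuck=occurs → not all inputs occur → does not occur.
Dam spillway gate fails to open [OR]: Backup hoist fails=not, Hoist path down=not, Backup remote link 2 degraded=not → no input occurs → does not occur.

No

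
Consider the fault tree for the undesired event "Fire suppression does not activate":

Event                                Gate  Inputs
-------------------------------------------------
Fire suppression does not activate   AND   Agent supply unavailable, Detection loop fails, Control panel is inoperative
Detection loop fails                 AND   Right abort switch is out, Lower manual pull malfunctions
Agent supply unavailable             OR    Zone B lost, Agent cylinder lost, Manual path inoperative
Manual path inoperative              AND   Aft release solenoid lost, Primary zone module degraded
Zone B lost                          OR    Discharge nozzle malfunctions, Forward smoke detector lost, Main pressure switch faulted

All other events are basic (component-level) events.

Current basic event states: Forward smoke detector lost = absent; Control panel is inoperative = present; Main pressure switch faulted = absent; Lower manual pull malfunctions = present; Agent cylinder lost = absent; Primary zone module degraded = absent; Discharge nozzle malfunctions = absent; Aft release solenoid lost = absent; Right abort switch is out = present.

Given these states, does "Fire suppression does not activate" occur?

Zone B lost [OR]: Discharge nozzle malfunctions=not, Forward smoke detector lost=not, Main pressure switch faulted=not → no input occurs → does not occur.
Manual path inoperative [AND]: Aft release solenoid lost=not, Primary zone module degraded=not → not all inputs occur → does not occur.
Agent supply unavailable [OR]: Zone B lost=not, Agent cylinder lost=not, Manual path inoperative=not → no input occurs → does not occur.
Detection loop fails [AND]: Right abort switch is out=occurs, Lower manual pull malfunctions=occurs → all inputs occur → occurs.
Fire suppression does not activate [AND]: Agent supply unavailable=not, Detection loop fails=occurs, Control panel is inoperative=occurs → not all inputs occur → does not occur.

No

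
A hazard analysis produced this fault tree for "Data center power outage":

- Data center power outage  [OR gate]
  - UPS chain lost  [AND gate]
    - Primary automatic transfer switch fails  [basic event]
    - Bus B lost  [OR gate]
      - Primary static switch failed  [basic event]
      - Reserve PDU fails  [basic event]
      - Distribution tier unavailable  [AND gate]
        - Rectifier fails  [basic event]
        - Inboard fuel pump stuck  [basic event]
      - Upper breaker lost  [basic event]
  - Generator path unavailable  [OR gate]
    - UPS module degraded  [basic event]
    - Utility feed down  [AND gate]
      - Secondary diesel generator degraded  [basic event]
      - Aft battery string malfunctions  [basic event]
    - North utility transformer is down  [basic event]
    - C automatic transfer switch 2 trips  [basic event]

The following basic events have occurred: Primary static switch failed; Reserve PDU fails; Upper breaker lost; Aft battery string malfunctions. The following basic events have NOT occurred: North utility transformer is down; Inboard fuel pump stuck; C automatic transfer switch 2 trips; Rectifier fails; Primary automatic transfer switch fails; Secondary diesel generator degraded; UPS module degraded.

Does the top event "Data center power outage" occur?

No

Distribution tier unavailable [AND]: Rectifier fails=not, Inboard fuel pump stuck=not → not all inputs occur → does not occur.
Bus B lost [OR]: Primary static switch failed=occurs, Reserve PDU fails=occurs, Distribution tier unavailable=not, Upper breaker lost=occurs → at least one input occurs → occurs.
UPS chain lost [AND]: Primary automatic transfer switch fails=not, Bus B lost=occurs → not all inputs occur → does not occur.
Utility feed down [AND]: Secondary diesel generator degraded=not, Aft battery string malfunctions=occurs → not all inputs occur → does not occur.
Generator path unavailable [OR]: UPS module degraded=not, Utility feed down=not, North utility transformer is down=not, C automatic transfer switch 2 trips=not → no input occurs → does not occur.
Data center power outage [OR]: UPS chain lost=not, Generator path unavailable=not → no input occurs → does not occur.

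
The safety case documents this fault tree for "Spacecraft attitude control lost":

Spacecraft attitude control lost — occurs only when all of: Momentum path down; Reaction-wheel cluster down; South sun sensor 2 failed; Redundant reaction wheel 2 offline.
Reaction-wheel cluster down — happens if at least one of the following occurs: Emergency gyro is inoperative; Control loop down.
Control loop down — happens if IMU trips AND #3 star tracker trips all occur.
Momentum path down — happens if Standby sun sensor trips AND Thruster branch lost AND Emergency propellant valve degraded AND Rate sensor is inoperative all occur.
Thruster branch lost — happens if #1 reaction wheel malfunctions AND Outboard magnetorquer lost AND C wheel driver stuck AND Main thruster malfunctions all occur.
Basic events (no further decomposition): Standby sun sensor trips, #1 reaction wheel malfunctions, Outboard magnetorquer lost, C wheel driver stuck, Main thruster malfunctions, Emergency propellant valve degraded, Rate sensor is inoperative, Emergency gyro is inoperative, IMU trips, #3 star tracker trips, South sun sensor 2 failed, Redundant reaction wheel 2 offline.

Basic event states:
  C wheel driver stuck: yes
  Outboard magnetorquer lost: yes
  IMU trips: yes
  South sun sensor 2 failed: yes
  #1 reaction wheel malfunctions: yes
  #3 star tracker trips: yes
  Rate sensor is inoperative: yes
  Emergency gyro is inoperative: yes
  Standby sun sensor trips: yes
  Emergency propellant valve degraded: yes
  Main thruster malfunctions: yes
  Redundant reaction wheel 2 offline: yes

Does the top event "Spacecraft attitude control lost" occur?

Thruster branch lost [AND]: #1 reaction wheel malfunctions=occurs, Outboard magnetorquer lost=occurs, C wheel driver stuck=occurs, Main thruster malfunctions=occurs → all inputs occur → occurs.
Momentum path down [AND]: Standby sun sensor trips=occurs, Thruster branch lost=occurs, Emergency propellant valve degraded=occurs, Rate sensor is inoperative=occurs → all inputs occur → occurs.
Control loop down [AND]: IMU trips=occurs, #3 star tracker trips=occurs → all inputs occur → occurs.
Reaction-wheel cluster down [OR]: Emergency gyro is inoperative=occurs, Control loop down=occurs → at least one input occurs → occurs.
Spacecraft attitude control lost [AND]: Momentum path down=occurs, Reaction-wheel cluster down=occurs, South sun sensor 2 failed=occurs, Redundant reaction wheel 2 offline=occurs → all inputs occur → occurs.

Yes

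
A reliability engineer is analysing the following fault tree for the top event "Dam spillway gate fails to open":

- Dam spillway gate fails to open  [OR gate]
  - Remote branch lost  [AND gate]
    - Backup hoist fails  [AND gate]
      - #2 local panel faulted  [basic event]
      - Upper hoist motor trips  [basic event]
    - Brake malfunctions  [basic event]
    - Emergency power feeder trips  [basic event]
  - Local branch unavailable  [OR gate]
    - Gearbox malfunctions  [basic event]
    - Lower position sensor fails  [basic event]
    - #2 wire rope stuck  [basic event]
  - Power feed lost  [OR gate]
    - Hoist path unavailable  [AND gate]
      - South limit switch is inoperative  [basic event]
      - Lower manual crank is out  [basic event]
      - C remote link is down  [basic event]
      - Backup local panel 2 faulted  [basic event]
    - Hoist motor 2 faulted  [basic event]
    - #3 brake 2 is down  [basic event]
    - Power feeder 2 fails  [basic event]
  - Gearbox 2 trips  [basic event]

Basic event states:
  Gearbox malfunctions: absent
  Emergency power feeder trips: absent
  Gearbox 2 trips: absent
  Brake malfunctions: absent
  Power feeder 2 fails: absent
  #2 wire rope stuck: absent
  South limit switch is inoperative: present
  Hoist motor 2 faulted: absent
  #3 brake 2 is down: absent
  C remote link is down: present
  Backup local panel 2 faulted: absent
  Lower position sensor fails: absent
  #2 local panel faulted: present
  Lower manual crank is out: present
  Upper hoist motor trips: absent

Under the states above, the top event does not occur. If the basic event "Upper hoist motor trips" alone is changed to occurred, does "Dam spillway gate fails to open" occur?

Counterfactual: set "Upper hoist motor trips" to occurred.
Backup hoist fails [AND]: #2 local panel faulted=occurs, Upper hoist motor trips=occurs → all inputs occur → occurs.
Remote branch lost [AND]: Backup hoist fails=occurs, Brake malfunctions=not, Emergency power feeder trips=not → not all inputs occur → does not occur.
Local branch unavailable [OR]: Gearbox malfunctions=not, Lower position sensor fails=not, #2 wire rope stuck=not → no input occurs → does not occur.
Hoist path unavailable [AND]: South limit switch is inoperative=occurs, Lower manual crank is out=occurs, C remote link is down=occurs, Backup local panel 2 faulted=not → not all inputs occur → does not occur.
Power feed lost [OR]: Hoist path unavailable=not, Hoist motor 2 faulted=not, #3 brake 2 is down=not, Power feeder 2 fails=not → no input occurs → does not occur.
Dam spillway gate fails to open [OR]: Remote branch lost=not, Local branch unavailable=not, Power feed lost=not, Gearbox 2 trips=not → no input occurs → does not occur.

No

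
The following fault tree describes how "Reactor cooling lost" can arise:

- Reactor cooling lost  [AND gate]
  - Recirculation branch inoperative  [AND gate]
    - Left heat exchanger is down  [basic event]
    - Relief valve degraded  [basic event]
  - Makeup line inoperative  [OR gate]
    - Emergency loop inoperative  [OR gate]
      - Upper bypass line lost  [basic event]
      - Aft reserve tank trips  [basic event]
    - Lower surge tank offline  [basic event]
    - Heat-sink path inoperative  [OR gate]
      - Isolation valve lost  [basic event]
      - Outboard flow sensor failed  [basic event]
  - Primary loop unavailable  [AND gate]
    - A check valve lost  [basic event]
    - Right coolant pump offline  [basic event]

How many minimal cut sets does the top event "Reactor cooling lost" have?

5

Recirculation branch inoperative [AND]: one cut set from each child combined → 1 × 1 = 1 cut set(s).
Emergency loop inoperative [OR]: union of children's cut sets → 2 cut set(s).
Heat-sink path inoperative [OR]: union of children's cut sets → 2 cut set(s).
Makeup line inoperative [OR]: union of children's cut sets → 5 cut set(s).
Primary loop unavailable [AND]: one cut set from each child combined → 1 × 1 = 1 cut set(s).
Reactor cooling lost [AND]: one cut set from each child combined → 1 × 5 × 1 = 5 cut set(s).
Minimal cut sets: {A check valve lost, Left heat exchanger is down, Relief valve degraded, Right coolant pump offline, Upper bypass line lost}; {A check valve lost, Aft reserve tank trips, Left heat exchanger is down, Relief valve degraded, Right coolant pump offline}; {A check valve lost, Left heat exchanger is down, Lower surge tank offline, Relief valve degraded, Right coolant pump offline}; {A check valve lost, Isolation valve lost, Left heat exchanger is down, Relief valve degraded, Right coolant pump offline}; {A check valve lost, Left heat exchanger is down, Outboard flow sensor failed, Relief valve degraded, Right coolant pump offline}.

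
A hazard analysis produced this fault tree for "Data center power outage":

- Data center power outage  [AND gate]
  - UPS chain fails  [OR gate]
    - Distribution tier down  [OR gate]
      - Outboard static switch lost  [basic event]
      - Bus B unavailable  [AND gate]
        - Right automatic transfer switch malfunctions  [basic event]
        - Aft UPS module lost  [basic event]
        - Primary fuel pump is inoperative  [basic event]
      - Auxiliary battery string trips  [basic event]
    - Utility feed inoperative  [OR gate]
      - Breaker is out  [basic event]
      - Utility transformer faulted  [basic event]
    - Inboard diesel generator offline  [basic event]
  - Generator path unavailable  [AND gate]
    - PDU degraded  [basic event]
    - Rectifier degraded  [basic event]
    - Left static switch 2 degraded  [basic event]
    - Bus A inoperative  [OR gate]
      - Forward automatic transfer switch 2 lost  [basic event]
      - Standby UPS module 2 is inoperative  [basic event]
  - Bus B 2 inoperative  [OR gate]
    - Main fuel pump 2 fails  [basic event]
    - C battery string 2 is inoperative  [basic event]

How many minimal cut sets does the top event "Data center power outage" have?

Bus B unavailable [AND]: one cut set from each child combined → 1 × 1 × 1 = 1 cut set(s).
Distribution tier down [OR]: union of children's cut sets → 3 cut set(s).
Utility feed inoperative [OR]: union of children's cut sets → 2 cut set(s).
UPS chain fails [OR]: union of children's cut sets → 6 cut set(s).
Bus A inoperative [OR]: union of children's cut sets → 2 cut set(s).
Generator path unavailable [AND]: one cut set from each child combined → 1 × 1 × 1 × 2 = 2 cut set(s).
Bus B 2 inoperative [OR]: union of children's cut sets → 2 cut set(s).
Data center power outage [AND]: one cut set from each child combined → 6 × 2 × 2 = 24 cut set(s).

24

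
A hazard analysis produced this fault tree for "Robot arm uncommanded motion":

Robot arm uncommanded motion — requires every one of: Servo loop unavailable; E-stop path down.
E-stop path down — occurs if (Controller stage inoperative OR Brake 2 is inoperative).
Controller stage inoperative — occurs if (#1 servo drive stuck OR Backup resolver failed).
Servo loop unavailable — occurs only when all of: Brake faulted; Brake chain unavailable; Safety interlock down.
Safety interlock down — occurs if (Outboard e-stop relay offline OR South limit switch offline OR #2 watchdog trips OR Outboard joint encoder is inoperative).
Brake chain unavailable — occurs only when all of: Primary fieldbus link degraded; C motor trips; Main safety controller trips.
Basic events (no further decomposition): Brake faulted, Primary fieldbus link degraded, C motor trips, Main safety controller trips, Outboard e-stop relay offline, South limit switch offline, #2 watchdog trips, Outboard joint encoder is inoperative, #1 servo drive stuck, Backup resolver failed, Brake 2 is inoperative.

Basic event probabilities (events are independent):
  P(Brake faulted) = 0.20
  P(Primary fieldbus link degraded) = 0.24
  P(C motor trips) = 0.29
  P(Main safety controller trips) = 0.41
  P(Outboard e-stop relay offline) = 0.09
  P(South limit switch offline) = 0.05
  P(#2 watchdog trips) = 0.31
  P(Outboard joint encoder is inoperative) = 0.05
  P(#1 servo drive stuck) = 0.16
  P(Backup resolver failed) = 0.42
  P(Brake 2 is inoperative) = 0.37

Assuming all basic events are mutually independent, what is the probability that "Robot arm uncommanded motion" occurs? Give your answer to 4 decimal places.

0.0017

P(Brake chain unavailable) [AND] = 0.24 × 0.29 × 0.41 = 0.028536
P(Safety interlock down) [OR] = 1 − (1−0.09) × (1−0.05) × (1−0.31) × (1−0.05) = 0.433320
P(Servo loop unavailable) [AND] = 0.20 × 0.028536 × 0.433320 = 0.002473
P(Controller stage inoperative) [OR] = 1 − (1−0.16) × (1−0.42) = 0.512800
P(E-stop path down) [OR] = 1 − (1−0.512800) × (1−0.37) = 0.693064
P(Robot arm uncommanded motion) [AND] = 0.002473 × 0.693064 = 0.001714
Rounded to 4 decimal places: P(Robot arm uncommanded motion) ≈ 0.0017.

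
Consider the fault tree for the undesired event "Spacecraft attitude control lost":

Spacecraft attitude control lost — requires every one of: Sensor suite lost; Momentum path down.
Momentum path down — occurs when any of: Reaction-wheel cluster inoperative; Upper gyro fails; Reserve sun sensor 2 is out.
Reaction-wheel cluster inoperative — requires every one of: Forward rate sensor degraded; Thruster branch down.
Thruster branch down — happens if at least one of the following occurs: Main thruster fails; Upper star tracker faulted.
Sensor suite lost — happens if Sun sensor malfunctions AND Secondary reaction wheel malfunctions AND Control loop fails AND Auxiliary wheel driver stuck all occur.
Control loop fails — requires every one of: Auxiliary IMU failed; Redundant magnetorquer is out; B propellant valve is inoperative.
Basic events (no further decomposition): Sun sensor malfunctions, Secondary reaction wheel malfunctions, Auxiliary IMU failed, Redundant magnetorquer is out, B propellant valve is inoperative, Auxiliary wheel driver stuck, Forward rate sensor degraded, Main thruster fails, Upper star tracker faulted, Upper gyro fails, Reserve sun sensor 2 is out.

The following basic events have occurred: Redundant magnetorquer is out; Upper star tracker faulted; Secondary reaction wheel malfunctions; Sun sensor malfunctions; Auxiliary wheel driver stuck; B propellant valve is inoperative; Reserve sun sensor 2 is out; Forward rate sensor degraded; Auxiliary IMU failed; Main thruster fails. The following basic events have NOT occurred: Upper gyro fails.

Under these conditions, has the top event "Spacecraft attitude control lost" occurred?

Yes

Control loop fails [AND]: Auxiliary IMU failed=occurs, Redundant magnetorquer is out=occurs, B propellant valve is inoperative=occurs → all inputs occur → occurs.
Sensor suite lost [AND]: Sun sensor malfunctions=occurs, Secondary reaction wheel malfunctions=occurs, Control loop fails=occurs, Auxiliary wheel driver stuck=occurs → all inputs occur → occurs.
Thruster branch down [OR]: Main thruster fails=occurs, Upper star tracker faulted=occurs → at least one input occurs → occurs.
Reaction-wheel cluster inoperative [AND]: Forward rate sensor degraded=occurs, Thruster branch down=occurs → all inputs occur → occurs.
Momentum path down [OR]: Reaction-wheel cluster inoperative=occurs, Upper gyro fails=not, Reserve sun sensor 2 is out=occurs → at least one input occurs → occurs.
Spacecraft attitude control lost [AND]: Sensor suite lost=occurs, Momentum path down=occurs → all inputs occur → occurs.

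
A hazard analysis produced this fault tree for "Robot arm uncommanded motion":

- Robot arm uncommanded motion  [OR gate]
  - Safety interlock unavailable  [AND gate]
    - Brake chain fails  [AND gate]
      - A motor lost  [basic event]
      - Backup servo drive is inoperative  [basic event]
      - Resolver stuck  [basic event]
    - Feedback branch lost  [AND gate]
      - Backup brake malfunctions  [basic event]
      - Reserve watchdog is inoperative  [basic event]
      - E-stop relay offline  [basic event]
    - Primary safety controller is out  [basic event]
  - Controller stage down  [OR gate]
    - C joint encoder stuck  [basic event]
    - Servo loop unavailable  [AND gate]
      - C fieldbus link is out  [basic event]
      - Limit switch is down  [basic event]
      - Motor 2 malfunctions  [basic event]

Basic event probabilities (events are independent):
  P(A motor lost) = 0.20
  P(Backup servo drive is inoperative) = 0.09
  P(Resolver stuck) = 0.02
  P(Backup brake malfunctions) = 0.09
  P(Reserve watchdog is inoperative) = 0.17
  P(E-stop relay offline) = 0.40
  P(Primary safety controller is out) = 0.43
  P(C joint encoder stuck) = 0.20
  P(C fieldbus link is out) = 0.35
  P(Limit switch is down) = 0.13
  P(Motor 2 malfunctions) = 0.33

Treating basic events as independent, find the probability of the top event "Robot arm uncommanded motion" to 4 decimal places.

0.2120

P(Brake chain fails) [AND] = 0.20 × 0.09 × 0.02 = 0.000360
P(Feedback branch lost) [AND] = 0.09 × 0.17 × 0.40 = 0.006120
P(Safety interlock unavailable) [AND] = 0.000360 × 0.006120 × 0.43 = 0.000001
P(Servo loop unavailable) [AND] = 0.35 × 0.13 × 0.33 = 0.015015
P(Controller stage down) [OR] = 1 − (1−0.20) × (1−0.015015) = 0.212012
P(Robot arm uncommanded motion) [OR] = 1 − (1−0.000001) × (1−0.212012) = 0.212013
Rounded to 4 decimal places: P(Robot arm uncommanded motion) ≈ 0.2120.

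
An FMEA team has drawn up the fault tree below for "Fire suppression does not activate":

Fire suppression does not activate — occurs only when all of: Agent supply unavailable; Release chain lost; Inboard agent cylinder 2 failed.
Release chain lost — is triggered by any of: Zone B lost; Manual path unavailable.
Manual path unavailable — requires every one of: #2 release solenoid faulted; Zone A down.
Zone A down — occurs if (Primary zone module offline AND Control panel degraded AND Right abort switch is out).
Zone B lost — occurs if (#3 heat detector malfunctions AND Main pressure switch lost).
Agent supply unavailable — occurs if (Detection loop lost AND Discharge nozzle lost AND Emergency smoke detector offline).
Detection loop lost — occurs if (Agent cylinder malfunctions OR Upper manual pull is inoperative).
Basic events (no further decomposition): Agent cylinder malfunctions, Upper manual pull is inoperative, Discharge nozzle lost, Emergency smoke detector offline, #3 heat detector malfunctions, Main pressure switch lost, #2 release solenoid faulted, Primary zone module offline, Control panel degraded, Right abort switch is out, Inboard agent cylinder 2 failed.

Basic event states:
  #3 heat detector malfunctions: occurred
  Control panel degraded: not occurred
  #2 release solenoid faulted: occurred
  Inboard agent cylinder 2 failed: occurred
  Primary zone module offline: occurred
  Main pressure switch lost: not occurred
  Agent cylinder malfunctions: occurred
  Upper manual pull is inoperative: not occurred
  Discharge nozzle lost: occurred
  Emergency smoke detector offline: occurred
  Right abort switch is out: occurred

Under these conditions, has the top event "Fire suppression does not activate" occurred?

Detection loop lost [OR]: Agent cylinder malfunctions=occurs, Upper manual pull is inoperative=not → at least one input occurs → occurs.
Agent supply unavailable [AND]: Detection loop lost=occurs, Discharge nozzle lost=occurs, Emergency smoke detector offline=occurs → all inputs occur → occurs.
Zone B lost [AND]: #3 heat detector malfunctions=occurs, Main pressure switch lost=not → not all inputs occur → does not occur.
Zone A down [AND]: Primary zone module offline=occurs, Control panel degraded=not, Right abort switch is out=occurs → not all inputs occur → does not occur.
Manual path unavailable [AND]: #2 release solenoid faulted=occurs, Zone A down=not → not all inputs occur → does not occur.
Release chain lost [OR]: Zone B lost=not, Manual path unavailable=not → no input occurs → does not occur.
Fire suppression does not activate [AND]: Agent supply unavailable=occurs, Release chain lost=not, Inboard agent cylinder 2 failed=occurs → not all inputs occur → does not occur.

No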